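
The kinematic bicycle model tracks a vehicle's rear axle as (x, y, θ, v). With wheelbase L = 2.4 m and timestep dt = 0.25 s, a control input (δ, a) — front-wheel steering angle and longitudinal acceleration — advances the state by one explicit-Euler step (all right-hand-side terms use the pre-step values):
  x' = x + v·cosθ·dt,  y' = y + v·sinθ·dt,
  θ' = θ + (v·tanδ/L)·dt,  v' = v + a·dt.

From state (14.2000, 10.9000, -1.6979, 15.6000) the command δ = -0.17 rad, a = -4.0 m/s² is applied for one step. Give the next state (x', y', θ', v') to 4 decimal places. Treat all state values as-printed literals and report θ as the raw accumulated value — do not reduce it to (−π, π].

(13.7056, 7.0315, -1.9768, 14.6000)

x' = 14.2000 + 15.6000·cos(-1.6979)·0.25 = 13.7056
y' = 10.9000 + 15.6000·sin(-1.6979)·0.25 = 7.0315
θ' = -1.6979 + (15.6000/2.4)·tan(-0.17)·0.25 = -1.9768
v' = 15.6000 − 4.0000·0.25 = 14.6000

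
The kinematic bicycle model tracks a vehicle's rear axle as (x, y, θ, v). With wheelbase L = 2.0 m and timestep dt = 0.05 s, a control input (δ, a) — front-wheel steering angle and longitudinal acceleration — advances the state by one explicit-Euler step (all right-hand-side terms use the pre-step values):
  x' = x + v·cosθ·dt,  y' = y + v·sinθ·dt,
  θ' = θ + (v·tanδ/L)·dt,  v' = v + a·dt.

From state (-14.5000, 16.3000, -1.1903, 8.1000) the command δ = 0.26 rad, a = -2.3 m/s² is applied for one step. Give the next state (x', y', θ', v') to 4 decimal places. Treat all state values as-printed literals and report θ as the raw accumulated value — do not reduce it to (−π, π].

x' = -14.5000 + 8.1000·cos(-1.1903)·0.05 = -14.3496
y' = 16.3000 + 8.1000·sin(-1.1903)·0.05 = 15.9240
θ' = -1.1903 + (8.1000/2.0)·tan(0.26)·0.05 = -1.1364
v' = 8.1000 − 2.3000·0.05 = 7.9850

(-14.3496, 15.9240, -1.1364, 7.9850)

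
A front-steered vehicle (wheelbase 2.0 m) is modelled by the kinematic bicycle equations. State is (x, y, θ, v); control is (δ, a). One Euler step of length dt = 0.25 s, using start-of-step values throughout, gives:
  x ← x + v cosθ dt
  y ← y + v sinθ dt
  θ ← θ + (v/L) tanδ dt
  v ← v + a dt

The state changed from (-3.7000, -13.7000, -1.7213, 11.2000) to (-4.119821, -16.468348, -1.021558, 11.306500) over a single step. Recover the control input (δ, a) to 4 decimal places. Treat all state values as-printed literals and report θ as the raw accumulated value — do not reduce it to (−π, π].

a = (v'−v)/dt = (0.106500)/0.25 = 0.4260
Δθ = θ'−θ = 0.699742;  (v·dt/L) = 11.2000·0.25/2.0 = 1.400000
tan δ = Δθ·L/(v·dt) = 0.499816  →  δ = 0.4635

δ = 0.4635, a = 0.4260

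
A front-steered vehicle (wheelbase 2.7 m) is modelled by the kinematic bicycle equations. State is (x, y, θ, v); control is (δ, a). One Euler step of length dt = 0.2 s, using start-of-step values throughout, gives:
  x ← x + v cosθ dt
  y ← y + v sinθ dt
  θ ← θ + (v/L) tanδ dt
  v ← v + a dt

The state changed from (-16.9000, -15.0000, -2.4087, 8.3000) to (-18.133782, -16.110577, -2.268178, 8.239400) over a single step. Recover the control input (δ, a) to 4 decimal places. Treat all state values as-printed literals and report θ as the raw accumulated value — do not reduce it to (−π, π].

δ = 0.2247, a = -0.3030

a = (v'−v)/dt = (-0.060600)/0.2 = -0.3030
Δθ = θ'−θ = 0.140522;  (v·dt/L) = 8.3000·0.2/2.7 = 0.614815
tan δ = Δθ·L/(v·dt) = 0.228560  →  δ = 0.2247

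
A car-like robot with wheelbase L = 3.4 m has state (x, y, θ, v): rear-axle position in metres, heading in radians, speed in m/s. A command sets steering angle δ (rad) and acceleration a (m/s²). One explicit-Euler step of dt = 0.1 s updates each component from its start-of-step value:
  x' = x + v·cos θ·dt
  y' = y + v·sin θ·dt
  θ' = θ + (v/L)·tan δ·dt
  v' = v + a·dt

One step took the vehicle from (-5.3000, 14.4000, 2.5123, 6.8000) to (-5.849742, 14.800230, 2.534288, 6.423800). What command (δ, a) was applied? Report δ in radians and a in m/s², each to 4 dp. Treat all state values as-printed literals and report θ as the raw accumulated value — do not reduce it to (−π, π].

a = (v'−v)/dt = (-0.376200)/0.1 = -3.7620
Δθ = θ'−θ = 0.021988;  (v·dt/L) = 6.8000·0.1/3.4 = 0.200000
tan δ = Δθ·L/(v·dt) = 0.109940  →  δ = 0.1095

δ = 0.1095, a = -3.7620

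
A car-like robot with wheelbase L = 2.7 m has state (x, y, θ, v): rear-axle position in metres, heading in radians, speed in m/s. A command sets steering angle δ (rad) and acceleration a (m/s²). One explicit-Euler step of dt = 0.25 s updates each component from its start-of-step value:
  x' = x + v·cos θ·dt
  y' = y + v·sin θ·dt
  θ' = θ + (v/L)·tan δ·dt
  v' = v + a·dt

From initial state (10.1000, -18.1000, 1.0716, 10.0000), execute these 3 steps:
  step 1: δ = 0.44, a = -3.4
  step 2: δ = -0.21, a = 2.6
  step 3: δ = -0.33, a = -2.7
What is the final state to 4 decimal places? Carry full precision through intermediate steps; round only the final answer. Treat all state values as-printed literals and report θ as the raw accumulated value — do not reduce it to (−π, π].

after step 1 (δ=0.44, a=-3.4): (11.296800, -15.905081, 1.507508, 9.150000)
after step 2 (δ=-0.21, a=2.6): (11.441476, -13.622161, 1.326929, 9.800000)
after step 3 (δ=-0.33, a=-2.7): (12.033047, -11.244653, 1.016119, 9.125000)

(12.0330, -11.2447, 1.0161, 9.1250)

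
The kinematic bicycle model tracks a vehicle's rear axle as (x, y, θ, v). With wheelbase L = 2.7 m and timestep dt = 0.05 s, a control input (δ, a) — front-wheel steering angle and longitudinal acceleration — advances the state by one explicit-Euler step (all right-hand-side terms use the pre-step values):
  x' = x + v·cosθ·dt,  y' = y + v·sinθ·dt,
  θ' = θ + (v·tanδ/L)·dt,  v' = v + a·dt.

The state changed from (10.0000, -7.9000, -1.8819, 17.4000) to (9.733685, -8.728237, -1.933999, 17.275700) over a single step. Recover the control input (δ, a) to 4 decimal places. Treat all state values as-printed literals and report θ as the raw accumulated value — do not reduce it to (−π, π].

δ = -0.1603, a = -2.4860

a = (v'−v)/dt = (-0.124300)/0.05 = -2.4860
Δθ = θ'−θ = -0.052099;  (v·dt/L) = 17.4000·0.05/2.7 = 0.322222
tan δ = Δθ·L/(v·dt) = -0.161687  →  δ = -0.1603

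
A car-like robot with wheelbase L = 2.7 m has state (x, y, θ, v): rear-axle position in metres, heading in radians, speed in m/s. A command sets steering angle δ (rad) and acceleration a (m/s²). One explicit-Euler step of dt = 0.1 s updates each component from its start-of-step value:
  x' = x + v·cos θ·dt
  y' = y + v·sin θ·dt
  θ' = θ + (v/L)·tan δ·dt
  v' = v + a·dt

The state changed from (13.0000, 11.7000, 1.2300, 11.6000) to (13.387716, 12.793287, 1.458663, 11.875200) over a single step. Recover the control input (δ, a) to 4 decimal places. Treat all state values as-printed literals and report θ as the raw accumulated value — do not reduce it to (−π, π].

a = (v'−v)/dt = (0.275200)/0.1 = 2.7520
Δθ = θ'−θ = 0.228663;  (v·dt/L) = 11.6000·0.1/2.7 = 0.429630
tan δ = Δθ·L/(v·dt) = 0.532233  →  δ = 0.4891

δ = 0.4891, a = 2.7520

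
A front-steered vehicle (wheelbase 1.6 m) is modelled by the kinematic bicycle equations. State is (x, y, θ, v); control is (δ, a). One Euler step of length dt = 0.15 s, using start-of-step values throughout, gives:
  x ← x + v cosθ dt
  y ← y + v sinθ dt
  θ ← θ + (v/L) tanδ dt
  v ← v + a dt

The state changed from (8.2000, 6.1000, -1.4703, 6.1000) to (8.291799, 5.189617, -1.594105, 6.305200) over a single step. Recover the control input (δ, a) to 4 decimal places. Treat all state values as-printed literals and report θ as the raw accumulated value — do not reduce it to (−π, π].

a = (v'−v)/dt = (0.205200)/0.15 = 1.3680
Δθ = θ'−θ = -0.123805;  (v·dt/L) = 6.1000·0.15/1.6 = 0.571875
tan δ = Δθ·L/(v·dt) = -0.216490  →  δ = -0.2132

δ = -0.2132, a = 1.3680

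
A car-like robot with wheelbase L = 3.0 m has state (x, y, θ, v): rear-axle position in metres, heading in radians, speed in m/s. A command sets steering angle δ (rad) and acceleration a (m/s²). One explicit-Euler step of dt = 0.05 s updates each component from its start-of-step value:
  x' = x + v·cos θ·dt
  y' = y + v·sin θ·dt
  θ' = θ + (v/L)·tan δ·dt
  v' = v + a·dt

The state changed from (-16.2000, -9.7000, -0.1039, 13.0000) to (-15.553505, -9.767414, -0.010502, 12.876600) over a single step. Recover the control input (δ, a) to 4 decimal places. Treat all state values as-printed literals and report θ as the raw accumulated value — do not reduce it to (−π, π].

a = (v'−v)/dt = (-0.123400)/0.05 = -2.4680
Δθ = θ'−θ = 0.093398;  (v·dt/L) = 13.0000·0.05/3.0 = 0.216667
tan δ = Δθ·L/(v·dt) = 0.431068  →  δ = 0.4070

δ = 0.4070, a = -2.4680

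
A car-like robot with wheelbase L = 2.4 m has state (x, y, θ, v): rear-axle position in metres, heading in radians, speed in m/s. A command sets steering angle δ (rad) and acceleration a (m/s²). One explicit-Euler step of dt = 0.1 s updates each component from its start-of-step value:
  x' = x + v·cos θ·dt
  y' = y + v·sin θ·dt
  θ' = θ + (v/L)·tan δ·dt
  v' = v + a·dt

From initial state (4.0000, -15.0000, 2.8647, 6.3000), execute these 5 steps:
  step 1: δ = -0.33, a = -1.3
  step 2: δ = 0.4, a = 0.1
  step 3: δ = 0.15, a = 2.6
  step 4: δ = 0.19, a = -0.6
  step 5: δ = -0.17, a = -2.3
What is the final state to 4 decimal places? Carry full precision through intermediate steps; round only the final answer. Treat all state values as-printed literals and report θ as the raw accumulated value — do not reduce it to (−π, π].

after step 1 (δ=-0.33, a=-1.3): (3.393997, -14.827778, 2.774787, 6.170000)
after step 2 (δ=0.4, a=0.1): (2.818041, -14.606500, 2.883480, 6.180000)
after step 3 (δ=0.15, a=2.6): (2.220513, -14.448752, 2.922398, 6.440000)
after step 4 (δ=0.19, a=-0.6): (1.591922, -14.308718, 2.974003, 6.380000)
after step 5 (δ=-0.17, a=-2.3): (0.962861, -14.202296, 2.928371, 6.150000)

(0.9629, -14.2023, 2.9284, 6.1500)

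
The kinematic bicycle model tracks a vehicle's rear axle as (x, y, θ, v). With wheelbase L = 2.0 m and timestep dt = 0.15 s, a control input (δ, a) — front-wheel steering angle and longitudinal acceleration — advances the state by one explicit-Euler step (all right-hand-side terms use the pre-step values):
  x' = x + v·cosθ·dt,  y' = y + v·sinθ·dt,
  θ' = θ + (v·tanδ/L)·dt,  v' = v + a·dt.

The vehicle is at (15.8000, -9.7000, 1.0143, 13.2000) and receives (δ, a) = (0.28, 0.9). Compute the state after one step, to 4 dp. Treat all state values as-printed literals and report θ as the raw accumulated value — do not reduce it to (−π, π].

x' = 15.8000 + 13.2000·cos(1.0143)·0.15 = 16.8459
y' = -9.7000 + 13.2000·sin(1.0143)·0.15 = -8.0188
θ' = 1.0143 + (13.2000/2.0)·tan(0.28)·0.15 = 1.2990
v' = 13.2000 + 0.9000·0.15 = 13.3350

(16.8459, -8.0188, 1.2990, 13.3350)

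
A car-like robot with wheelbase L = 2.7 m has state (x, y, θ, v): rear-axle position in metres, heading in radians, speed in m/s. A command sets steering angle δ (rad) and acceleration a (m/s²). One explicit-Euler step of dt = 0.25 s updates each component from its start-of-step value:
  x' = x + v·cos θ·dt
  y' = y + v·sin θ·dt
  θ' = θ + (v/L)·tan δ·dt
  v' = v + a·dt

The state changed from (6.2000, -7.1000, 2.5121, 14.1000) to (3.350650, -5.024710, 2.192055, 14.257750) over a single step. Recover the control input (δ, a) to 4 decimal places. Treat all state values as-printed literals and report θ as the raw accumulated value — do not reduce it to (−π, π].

a = (v'−v)/dt = (0.157750)/0.25 = 0.6310
Δθ = θ'−θ = -0.320045;  (v·dt/L) = 14.1000·0.25/2.7 = 1.305556
tan δ = Δθ·L/(v·dt) = -0.245141  →  δ = -0.2404

δ = -0.2404, a = 0.6310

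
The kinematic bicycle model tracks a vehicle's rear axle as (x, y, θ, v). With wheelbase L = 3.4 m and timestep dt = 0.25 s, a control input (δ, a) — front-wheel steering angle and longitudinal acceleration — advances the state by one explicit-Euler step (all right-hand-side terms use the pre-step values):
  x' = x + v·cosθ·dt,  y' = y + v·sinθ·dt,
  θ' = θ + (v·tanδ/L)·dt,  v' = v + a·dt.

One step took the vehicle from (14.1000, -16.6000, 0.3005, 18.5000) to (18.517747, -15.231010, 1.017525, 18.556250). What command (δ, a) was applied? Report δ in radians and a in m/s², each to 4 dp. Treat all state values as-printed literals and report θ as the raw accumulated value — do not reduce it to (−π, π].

a = (v'−v)/dt = (0.056250)/0.25 = 0.2250
Δθ = θ'−θ = 0.717025;  (v·dt/L) = 18.5000·0.25/3.4 = 1.360294
tan δ = Δθ·L/(v·dt) = 0.527110  →  δ = 0.4851

δ = 0.4851, a = 0.2250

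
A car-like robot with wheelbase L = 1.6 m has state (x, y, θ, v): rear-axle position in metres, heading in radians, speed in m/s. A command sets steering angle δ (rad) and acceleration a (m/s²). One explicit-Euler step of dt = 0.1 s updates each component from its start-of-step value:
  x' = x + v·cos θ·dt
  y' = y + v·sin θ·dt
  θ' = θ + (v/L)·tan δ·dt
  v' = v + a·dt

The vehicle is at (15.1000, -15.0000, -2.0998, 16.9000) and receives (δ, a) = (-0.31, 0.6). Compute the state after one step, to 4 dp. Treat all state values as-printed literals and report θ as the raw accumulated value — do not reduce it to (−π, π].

x' = 15.1000 + 16.9000·cos(-2.0998)·0.1 = 14.2471
y' = -15.0000 + 16.9000·sin(-2.0998)·0.1 = -16.4590
θ' = -2.0998 + (16.9000/1.6)·tan(-0.31)·0.1 = -2.4381
v' = 16.9000 + 0.6000·0.1 = 16.9600

(14.2471, -16.4590, -2.4381, 16.9600)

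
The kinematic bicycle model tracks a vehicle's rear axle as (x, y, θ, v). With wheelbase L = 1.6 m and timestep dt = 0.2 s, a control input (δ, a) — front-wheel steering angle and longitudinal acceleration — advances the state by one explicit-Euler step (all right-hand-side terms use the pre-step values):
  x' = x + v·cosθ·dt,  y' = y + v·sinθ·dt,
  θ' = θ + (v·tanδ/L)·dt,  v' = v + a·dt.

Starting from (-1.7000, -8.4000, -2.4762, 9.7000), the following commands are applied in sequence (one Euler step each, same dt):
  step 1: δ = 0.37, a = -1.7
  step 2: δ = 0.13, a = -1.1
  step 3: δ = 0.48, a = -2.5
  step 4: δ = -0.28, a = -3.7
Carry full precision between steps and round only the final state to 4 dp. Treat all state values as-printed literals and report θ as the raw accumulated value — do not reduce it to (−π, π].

(-3.9927, -14.6952, -1.5687, 7.9000)

after step 1 (δ=0.37, a=-1.7): (-3.226148, -9.597694, -2.005916, 9.360000)
after step 2 (δ=0.13, a=-1.1): (-4.015232, -11.295260, -1.852953, 9.140000)
after step 3 (δ=0.48, a=-2.5): (-4.524198, -13.050976, -1.258155, 8.640000)
after step 4 (δ=-0.28, a=-3.7): (-3.992712, -14.695211, -1.568714, 7.900000)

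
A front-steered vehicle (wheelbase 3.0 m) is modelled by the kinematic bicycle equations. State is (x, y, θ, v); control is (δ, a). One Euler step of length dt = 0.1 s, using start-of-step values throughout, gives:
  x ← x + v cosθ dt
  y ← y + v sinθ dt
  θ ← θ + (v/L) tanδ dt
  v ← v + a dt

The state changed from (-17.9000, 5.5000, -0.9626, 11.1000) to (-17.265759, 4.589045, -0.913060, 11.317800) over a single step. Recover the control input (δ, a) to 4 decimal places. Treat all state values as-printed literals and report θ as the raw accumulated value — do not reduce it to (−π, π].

a = (v'−v)/dt = (0.217800)/0.1 = 2.1780
Δθ = θ'−θ = 0.049540;  (v·dt/L) = 11.1000·0.1/3.0 = 0.370000
tan δ = Δθ·L/(v·dt) = 0.133892  →  δ = 0.1331

δ = 0.1331, a = 2.1780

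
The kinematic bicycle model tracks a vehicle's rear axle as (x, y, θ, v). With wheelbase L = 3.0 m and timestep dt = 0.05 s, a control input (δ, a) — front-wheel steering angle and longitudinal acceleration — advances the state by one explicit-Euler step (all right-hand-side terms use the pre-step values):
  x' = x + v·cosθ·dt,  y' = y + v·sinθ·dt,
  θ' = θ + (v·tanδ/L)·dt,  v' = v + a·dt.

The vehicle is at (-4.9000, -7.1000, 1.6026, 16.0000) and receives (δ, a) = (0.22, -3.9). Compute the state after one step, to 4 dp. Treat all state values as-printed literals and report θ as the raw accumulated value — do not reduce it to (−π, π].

x' = -4.9000 + 16.0000·cos(1.6026)·0.05 = -4.9254
y' = -7.1000 + 16.0000·sin(1.6026)·0.05 = -6.3004
θ' = 1.6026 + (16.0000/3.0)·tan(0.22)·0.05 = 1.6622
v' = 16.0000 − 3.9000·0.05 = 15.8050

(-4.9254, -6.3004, 1.6622, 15.8050)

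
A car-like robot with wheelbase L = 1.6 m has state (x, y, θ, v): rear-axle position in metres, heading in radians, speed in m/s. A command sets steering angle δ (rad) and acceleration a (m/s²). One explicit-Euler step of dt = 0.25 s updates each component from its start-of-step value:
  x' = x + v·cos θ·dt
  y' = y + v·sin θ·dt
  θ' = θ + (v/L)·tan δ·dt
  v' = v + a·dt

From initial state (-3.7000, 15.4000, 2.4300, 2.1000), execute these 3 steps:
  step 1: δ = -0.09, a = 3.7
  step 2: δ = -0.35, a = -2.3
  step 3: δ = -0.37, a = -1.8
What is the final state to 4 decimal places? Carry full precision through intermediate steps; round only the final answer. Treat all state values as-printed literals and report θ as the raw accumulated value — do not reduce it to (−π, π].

(-5.0296, 16.7384, 2.0794, 2.0000)

after step 1 (δ=-0.09, a=3.7): (-4.097594, 15.742846, 2.400389, 3.025000)
after step 2 (δ=-0.35, a=-2.3): (-4.655447, 16.253449, 2.227856, 2.450000)
after step 3 (δ=-0.37, a=-1.8): (-5.029557, 16.738421, 2.079377, 2.000000)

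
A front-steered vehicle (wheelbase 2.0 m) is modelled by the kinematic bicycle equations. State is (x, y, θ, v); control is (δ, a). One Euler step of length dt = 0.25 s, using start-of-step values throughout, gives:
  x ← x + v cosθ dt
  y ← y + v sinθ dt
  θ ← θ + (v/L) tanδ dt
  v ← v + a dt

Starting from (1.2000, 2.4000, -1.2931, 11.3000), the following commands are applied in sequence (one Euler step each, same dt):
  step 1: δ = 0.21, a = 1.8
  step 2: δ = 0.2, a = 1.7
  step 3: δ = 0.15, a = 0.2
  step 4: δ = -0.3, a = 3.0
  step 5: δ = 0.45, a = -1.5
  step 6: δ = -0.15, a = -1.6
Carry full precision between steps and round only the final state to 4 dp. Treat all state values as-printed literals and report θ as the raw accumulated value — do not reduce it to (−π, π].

(13.6870, -9.1875, -0.3916, 12.2000)

after step 1 (δ=0.21, a=1.8): (1.974448, -0.316773, -0.992036, 11.750000)
after step 2 (δ=0.2, a=1.7): (3.581221, -2.775876, -0.694306, 12.175000)
after step 3 (δ=0.15, a=0.2): (5.920336, -4.723426, -0.464297, 12.225000)
after step 4 (δ=-0.3, a=3.0): (8.653041, -6.091998, -0.937001, 12.975000)
after step 5 (δ=0.45, a=-1.5): (10.574012, -8.705766, -0.153547, 12.600000)
after step 6 (δ=-0.15, a=-1.6): (13.686952, -9.187539, -0.391585, 12.200000)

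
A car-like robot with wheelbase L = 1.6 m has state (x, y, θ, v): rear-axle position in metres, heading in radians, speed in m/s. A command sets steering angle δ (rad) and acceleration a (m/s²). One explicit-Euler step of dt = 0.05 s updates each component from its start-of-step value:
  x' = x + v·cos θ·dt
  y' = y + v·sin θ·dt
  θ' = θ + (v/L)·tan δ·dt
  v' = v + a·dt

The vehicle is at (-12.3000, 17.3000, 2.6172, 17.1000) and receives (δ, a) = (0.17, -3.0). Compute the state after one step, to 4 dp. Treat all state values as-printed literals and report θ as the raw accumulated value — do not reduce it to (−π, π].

(-13.0401, 17.7281, 2.7089, 16.9500)

x' = -12.3000 + 17.1000·cos(2.6172)·0.05 = -13.0401
y' = 17.3000 + 17.1000·sin(2.6172)·0.05 = 17.7281
θ' = 2.6172 + (17.1000/1.6)·tan(0.17)·0.05 = 2.7089
v' = 17.1000 − 3.0000·0.05 = 16.9500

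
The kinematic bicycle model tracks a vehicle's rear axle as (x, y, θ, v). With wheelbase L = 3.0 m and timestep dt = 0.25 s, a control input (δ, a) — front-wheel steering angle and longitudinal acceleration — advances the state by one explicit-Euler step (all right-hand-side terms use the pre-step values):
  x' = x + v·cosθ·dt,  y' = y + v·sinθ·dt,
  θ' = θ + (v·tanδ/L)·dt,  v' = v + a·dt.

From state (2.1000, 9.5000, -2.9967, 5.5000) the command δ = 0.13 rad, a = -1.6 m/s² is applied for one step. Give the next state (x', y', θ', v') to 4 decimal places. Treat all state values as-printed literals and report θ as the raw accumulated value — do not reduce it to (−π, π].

(0.7394, 9.3015, -2.9368, 5.1000)

x' = 2.1000 + 5.5000·cos(-2.9967)·0.25 = 0.7394
y' = 9.5000 + 5.5000·sin(-2.9967)·0.25 = 9.3015
θ' = -2.9967 + (5.5000/3.0)·tan(0.13)·0.25 = -2.9368
v' = 5.5000 − 1.6000·0.25 = 5.1000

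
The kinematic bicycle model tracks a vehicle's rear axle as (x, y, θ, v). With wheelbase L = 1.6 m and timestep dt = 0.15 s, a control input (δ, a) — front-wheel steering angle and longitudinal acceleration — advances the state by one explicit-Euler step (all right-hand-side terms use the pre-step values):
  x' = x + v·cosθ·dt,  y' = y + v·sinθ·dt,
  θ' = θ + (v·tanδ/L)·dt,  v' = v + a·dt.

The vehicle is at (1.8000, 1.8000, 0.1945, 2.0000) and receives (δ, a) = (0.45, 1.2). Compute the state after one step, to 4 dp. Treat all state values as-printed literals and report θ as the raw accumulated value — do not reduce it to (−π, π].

x' = 1.8000 + 2.0000·cos(0.1945)·0.15 = 2.0943
y' = 1.8000 + 2.0000·sin(0.1945)·0.15 = 1.8580
θ' = 0.1945 + (2.0000/1.6)·tan(0.45)·0.15 = 0.2851
v' = 2.0000 + 1.2000·0.15 = 2.1800

(2.0943, 1.8580, 0.2851, 2.1800)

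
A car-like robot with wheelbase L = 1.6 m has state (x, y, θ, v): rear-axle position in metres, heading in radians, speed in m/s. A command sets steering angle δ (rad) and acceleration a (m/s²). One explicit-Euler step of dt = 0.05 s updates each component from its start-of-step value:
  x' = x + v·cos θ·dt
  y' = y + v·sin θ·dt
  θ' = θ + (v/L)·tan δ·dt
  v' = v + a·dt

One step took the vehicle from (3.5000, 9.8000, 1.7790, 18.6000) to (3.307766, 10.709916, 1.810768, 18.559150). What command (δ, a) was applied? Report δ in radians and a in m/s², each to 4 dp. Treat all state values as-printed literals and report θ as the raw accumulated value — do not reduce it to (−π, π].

δ = 0.0546, a = -0.8170

a = (v'−v)/dt = (-0.040850)/0.05 = -0.8170
Δθ = θ'−θ = 0.031768;  (v·dt/L) = 18.6000·0.05/1.6 = 0.581250
tan δ = Δθ·L/(v·dt) = 0.054655  →  δ = 0.0546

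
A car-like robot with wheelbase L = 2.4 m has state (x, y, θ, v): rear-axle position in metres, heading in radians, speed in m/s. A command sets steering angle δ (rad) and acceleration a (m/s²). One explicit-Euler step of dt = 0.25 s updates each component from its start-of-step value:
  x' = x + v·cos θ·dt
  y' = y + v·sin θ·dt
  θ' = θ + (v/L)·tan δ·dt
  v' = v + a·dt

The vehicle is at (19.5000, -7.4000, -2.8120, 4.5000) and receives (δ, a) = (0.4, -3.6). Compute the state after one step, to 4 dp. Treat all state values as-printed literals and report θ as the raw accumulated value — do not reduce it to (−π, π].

(18.4356, -7.7641, -2.6138, 3.6000)

x' = 19.5000 + 4.5000·cos(-2.8120)·0.25 = 18.4356
y' = -7.4000 + 4.5000·sin(-2.8120)·0.25 = -7.7641
θ' = -2.8120 + (4.5000/2.4)·tan(0.4)·0.25 = -2.6138
v' = 4.5000 − 3.6000·0.25 = 3.6000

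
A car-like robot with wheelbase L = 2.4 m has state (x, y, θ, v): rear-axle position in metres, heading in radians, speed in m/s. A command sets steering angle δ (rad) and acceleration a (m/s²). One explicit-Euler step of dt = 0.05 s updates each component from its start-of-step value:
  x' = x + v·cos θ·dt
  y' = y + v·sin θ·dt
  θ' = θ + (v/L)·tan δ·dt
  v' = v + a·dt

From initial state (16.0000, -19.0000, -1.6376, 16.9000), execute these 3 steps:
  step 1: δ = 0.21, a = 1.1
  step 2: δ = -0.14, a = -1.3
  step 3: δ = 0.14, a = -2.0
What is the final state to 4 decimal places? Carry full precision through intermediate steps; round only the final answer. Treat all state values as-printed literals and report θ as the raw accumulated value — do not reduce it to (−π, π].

(15.9155, -21.5346, -1.5627, 16.7900)

after step 1 (δ=0.21, a=1.1): (15.943593, -19.843115, -1.562556, 16.955000)
after step 2 (δ=-0.14, a=-1.3): (15.950578, -20.690836, -1.612334, 16.890000)
after step 3 (δ=0.14, a=-2.0): (15.915510, -21.534608, -1.562747, 16.790000)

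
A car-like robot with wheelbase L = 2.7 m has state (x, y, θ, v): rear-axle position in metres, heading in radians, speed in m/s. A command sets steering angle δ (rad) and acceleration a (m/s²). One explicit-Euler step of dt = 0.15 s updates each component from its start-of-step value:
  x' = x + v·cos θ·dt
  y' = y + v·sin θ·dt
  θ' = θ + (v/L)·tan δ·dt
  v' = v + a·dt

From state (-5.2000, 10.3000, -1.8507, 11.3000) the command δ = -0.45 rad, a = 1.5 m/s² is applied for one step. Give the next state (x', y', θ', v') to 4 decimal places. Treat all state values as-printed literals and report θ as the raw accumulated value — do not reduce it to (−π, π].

x' = -5.2000 + 11.3000·cos(-1.8507)·0.15 = -5.6683
y' = 10.3000 + 11.3000·sin(-1.8507)·0.15 = 8.6710
θ' = -1.8507 + (11.3000/2.7)·tan(-0.45)·0.15 = -2.1540
v' = 11.3000 + 1.5000·0.15 = 11.5250

(-5.6683, 8.6710, -2.1540, 11.5250)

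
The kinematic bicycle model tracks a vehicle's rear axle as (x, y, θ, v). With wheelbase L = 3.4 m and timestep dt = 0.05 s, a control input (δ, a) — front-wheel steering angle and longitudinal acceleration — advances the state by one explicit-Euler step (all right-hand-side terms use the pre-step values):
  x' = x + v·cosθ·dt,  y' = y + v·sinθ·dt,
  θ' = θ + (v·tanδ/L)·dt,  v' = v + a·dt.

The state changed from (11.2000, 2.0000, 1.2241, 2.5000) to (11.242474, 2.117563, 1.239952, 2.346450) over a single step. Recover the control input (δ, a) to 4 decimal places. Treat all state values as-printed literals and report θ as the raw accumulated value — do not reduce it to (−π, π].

a = (v'−v)/dt = (-0.153550)/0.05 = -3.0710
Δθ = θ'−θ = 0.015852;  (v·dt/L) = 2.5000·0.05/3.4 = 0.036765
tan δ = Δθ·L/(v·dt) = 0.431174  →  δ = 0.4071

δ = 0.4071, a = -3.0710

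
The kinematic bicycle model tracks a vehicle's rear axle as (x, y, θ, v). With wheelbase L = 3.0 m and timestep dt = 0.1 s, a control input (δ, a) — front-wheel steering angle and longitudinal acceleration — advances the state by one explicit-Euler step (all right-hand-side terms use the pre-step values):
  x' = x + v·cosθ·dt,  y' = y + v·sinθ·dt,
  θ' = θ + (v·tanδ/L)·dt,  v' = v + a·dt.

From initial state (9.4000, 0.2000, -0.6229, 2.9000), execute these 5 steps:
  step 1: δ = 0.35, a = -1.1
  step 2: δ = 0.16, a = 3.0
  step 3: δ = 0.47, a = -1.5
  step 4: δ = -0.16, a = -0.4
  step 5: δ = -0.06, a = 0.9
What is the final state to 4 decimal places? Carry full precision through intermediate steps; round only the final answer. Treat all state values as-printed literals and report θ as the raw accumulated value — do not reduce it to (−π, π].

(10.6319, -0.5856, -0.5419, 2.9900)

after step 1 (δ=0.35, a=-1.1): (9.635535, 0.030816, -0.587614, 2.790000)
after step 2 (δ=0.16, a=3.0): (9.867737, -0.123855, -0.572606, 3.090000)
after step 3 (δ=0.47, a=-1.5): (10.127449, -0.291279, -0.520285, 2.940000)
after step 4 (δ=-0.16, a=-0.4): (10.382546, -0.437434, -0.536100, 2.900000)
after step 5 (δ=-0.06, a=0.9): (10.631862, -0.585562, -0.541907, 2.990000)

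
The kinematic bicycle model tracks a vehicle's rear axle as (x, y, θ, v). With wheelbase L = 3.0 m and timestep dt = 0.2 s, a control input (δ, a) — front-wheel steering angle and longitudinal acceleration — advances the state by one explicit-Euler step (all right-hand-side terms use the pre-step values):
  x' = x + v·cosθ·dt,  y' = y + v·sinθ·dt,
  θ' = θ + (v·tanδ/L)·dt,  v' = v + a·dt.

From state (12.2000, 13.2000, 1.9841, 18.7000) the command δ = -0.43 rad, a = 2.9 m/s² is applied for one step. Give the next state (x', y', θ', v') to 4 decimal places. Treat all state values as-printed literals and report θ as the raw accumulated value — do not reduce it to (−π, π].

(10.6979, 16.6251, 1.4124, 19.2800)

x' = 12.2000 + 18.7000·cos(1.9841)·0.2 = 10.6979
y' = 13.2000 + 18.7000·sin(1.9841)·0.2 = 16.6251
θ' = 1.9841 + (18.7000/3.0)·tan(-0.43)·0.2 = 1.4124
v' = 18.7000 + 2.9000·0.2 = 19.2800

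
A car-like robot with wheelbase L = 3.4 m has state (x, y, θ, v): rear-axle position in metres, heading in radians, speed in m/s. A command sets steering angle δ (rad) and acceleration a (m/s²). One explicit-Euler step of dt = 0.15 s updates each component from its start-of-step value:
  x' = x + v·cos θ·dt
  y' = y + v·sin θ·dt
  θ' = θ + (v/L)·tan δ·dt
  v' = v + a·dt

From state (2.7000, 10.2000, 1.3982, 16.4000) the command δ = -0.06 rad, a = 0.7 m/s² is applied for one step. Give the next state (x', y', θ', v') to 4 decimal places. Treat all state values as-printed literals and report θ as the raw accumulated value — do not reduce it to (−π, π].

x' = 2.7000 + 16.4000·cos(1.3982)·0.15 = 3.1225
y' = 10.2000 + 16.4000·sin(1.3982)·0.15 = 12.6234
θ' = 1.3982 + (16.4000/3.4)·tan(-0.06)·0.15 = 1.3547
v' = 16.4000 + 0.7000·0.15 = 16.5050

(3.1225, 12.6234, 1.3547, 16.5050)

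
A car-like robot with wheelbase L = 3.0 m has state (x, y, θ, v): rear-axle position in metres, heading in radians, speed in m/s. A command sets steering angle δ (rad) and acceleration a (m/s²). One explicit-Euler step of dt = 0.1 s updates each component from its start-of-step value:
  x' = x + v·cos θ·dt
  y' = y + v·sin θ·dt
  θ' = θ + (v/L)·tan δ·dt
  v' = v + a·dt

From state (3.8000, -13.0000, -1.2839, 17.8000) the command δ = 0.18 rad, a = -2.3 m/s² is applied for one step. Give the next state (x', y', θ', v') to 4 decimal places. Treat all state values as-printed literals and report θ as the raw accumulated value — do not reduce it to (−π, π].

x' = 3.8000 + 17.8000·cos(-1.2839)·0.1 = 4.3037
y' = -13.0000 + 17.8000·sin(-1.2839)·0.1 = -14.7072
θ' = -1.2839 + (17.8000/3.0)·tan(0.18)·0.1 = -1.1759
v' = 17.8000 − 2.3000·0.1 = 17.5700

(4.3037, -14.7072, -1.1759, 17.5700)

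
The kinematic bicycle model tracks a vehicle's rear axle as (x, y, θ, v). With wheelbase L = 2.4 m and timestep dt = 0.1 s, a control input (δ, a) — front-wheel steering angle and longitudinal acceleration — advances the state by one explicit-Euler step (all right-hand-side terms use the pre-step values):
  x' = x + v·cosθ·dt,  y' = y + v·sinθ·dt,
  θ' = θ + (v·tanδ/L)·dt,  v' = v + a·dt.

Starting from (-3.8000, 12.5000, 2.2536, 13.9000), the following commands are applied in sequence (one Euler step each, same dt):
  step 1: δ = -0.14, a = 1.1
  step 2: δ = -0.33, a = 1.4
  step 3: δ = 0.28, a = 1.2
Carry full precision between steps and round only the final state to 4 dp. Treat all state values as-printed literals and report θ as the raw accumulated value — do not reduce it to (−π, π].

(-6.0221, 16.0363, 2.1416, 14.2700)

after step 1 (δ=-0.14, a=1.1): (-4.677049, 13.578371, 2.171983, 14.010000)
after step 2 (δ=-0.33, a=1.4): (-5.469485, 14.733727, 1.972034, 14.150000)
after step 3 (δ=0.28, a=1.2): (-6.022124, 16.036346, 2.141571, 14.270000)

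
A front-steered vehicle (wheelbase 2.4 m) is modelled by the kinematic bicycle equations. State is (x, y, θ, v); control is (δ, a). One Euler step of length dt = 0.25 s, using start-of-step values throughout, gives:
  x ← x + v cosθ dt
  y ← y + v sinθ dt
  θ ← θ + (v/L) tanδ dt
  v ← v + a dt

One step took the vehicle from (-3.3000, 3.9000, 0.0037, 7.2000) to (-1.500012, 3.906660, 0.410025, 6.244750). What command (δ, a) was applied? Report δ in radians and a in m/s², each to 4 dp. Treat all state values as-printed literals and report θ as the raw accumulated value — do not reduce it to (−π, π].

δ = 0.4965, a = -3.8210

a = (v'−v)/dt = (-0.955250)/0.25 = -3.8210
Δθ = θ'−θ = 0.406325;  (v·dt/L) = 7.2000·0.25/2.4 = 0.750000
tan δ = Δθ·L/(v·dt) = 0.541767  →  δ = 0.4965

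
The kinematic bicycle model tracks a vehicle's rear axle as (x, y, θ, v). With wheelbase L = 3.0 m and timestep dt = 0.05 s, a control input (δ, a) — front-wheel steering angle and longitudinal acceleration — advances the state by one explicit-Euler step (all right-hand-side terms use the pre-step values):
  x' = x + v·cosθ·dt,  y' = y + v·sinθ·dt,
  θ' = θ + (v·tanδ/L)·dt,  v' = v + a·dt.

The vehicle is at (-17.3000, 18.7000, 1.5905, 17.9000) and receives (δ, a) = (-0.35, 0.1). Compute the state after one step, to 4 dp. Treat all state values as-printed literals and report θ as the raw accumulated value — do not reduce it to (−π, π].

(-17.3176, 19.5948, 1.4816, 17.9050)

x' = -17.3000 + 17.9000·cos(1.5905)·0.05 = -17.3176
y' = 18.7000 + 17.9000·sin(1.5905)·0.05 = 19.5948
θ' = 1.5905 + (17.9000/3.0)·tan(-0.35)·0.05 = 1.4816
v' = 17.9000 + 0.1000·0.05 = 17.9050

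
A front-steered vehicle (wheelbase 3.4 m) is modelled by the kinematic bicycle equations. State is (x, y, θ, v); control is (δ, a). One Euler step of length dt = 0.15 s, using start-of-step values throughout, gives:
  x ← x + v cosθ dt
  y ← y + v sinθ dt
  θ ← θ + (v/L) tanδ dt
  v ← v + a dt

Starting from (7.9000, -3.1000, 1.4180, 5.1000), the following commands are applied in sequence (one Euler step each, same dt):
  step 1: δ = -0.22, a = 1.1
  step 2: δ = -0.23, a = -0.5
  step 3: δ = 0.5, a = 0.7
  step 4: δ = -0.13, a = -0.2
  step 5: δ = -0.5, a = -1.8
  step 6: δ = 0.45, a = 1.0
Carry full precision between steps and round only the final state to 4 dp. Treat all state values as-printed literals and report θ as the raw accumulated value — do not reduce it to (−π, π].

after step 1 (δ=-0.22, a=1.1): (8.016435, -2.343913, 1.367686, 5.265000)
after step 2 (δ=-0.23, a=-0.5): (8.175741, -1.570397, 1.313299, 5.190000)
after step 3 (δ=0.5, a=0.7): (8.373995, -0.817564, 1.438386, 5.295000)
after step 4 (δ=-0.13, a=-0.2): (8.478854, -0.030266, 1.407846, 5.265000)
after step 5 (δ=-0.5, a=-1.8): (8.606976, 0.749022, 1.280951, 4.995000)
after step 6 (δ=0.45, a=1.0): (8.821115, 1.467019, 1.387400, 5.145000)

(8.8211, 1.4670, 1.3874, 5.1450)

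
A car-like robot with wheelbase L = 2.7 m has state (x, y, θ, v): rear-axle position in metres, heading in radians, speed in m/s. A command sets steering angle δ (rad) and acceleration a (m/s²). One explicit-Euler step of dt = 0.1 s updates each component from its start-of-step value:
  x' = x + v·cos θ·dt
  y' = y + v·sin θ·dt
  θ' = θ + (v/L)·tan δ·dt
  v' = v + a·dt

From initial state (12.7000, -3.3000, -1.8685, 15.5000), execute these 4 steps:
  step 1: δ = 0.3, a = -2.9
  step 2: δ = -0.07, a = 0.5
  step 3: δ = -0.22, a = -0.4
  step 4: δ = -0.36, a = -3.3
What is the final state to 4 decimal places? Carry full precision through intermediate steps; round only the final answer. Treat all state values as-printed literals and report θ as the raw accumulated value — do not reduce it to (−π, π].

(11.3911, -9.2586, -2.0690, 14.8900)

after step 1 (δ=0.3, a=-2.9): (12.245345, -4.781820, -1.690918, 15.210000)
after step 2 (δ=-0.07, a=0.5): (12.063079, -6.291859, -1.730416, 15.260000)
after step 3 (δ=-0.22, a=-0.4): (11.820533, -7.798460, -1.856802, 15.220000)
after step 4 (δ=-0.36, a=-3.3): (11.391142, -9.258634, -2.068982, 14.890000)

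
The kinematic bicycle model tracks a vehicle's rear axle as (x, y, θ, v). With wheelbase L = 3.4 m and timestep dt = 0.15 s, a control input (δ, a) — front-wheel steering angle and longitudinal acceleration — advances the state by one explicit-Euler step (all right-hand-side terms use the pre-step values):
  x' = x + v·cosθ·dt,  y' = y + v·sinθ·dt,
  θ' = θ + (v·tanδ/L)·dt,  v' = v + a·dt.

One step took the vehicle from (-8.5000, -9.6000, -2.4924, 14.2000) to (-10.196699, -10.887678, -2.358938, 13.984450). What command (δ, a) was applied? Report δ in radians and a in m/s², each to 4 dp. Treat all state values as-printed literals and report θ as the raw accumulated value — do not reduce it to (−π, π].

a = (v'−v)/dt = (-0.215550)/0.15 = -1.4370
Δθ = θ'−θ = 0.133462;  (v·dt/L) = 14.2000·0.15/3.4 = 0.626471
tan δ = Δθ·L/(v·dt) = 0.213038  →  δ = 0.2099

δ = 0.2099, a = -1.4370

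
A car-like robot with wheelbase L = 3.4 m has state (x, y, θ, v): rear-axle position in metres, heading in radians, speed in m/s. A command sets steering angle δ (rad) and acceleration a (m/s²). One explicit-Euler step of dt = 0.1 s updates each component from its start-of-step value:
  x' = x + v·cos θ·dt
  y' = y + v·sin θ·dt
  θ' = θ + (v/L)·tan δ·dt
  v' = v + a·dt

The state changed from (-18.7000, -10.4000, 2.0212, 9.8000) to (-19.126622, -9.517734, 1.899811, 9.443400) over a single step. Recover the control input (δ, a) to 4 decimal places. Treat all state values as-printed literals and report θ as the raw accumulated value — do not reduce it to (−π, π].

δ = -0.3986, a = -3.5660

a = (v'−v)/dt = (-0.356600)/0.1 = -3.5660
Δθ = θ'−θ = -0.121389;  (v·dt/L) = 9.8000·0.1/3.4 = 0.288235
tan δ = Δθ·L/(v·dt) = -0.421146  →  δ = -0.3986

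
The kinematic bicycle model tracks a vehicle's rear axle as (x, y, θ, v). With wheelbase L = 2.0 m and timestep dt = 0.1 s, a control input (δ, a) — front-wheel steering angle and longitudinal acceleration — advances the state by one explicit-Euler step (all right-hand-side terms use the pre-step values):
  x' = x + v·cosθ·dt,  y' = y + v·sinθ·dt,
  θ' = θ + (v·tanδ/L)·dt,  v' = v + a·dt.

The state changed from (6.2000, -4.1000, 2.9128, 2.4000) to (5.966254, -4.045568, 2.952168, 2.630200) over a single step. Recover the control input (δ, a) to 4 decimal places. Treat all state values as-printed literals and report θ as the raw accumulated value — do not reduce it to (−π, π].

a = (v'−v)/dt = (0.230200)/0.1 = 2.3020
Δθ = θ'−θ = 0.039368;  (v·dt/L) = 2.4000·0.1/2.0 = 0.120000
tan δ = Δθ·L/(v·dt) = 0.328067  →  δ = 0.3170

δ = 0.3170, a = 2.3020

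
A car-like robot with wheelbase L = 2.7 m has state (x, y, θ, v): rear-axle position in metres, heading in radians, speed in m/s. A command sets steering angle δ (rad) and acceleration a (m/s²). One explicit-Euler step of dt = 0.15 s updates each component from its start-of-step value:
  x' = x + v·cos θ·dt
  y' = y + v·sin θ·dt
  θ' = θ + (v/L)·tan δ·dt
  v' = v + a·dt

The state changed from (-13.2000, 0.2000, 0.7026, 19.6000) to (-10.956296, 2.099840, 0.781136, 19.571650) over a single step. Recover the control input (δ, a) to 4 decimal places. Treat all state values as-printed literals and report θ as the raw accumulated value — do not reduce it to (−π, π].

δ = 0.0720, a = -0.1890

a = (v'−v)/dt = (-0.028350)/0.15 = -0.1890
Δθ = θ'−θ = 0.078536;  (v·dt/L) = 19.6000·0.15/2.7 = 1.088889
tan δ = Δθ·L/(v·dt) = 0.072125  →  δ = 0.0720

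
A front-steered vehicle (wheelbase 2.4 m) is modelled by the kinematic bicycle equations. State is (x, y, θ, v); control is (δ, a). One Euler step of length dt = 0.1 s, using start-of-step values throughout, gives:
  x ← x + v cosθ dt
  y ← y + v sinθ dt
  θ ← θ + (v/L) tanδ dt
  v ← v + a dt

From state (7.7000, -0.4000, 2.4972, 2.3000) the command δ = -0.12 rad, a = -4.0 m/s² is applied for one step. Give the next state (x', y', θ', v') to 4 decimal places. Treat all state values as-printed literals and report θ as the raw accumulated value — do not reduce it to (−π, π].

(7.5161, -0.2618, 2.4856, 1.9000)

x' = 7.7000 + 2.3000·cos(2.4972)·0.1 = 7.5161
y' = -0.4000 + 2.3000·sin(2.4972)·0.1 = -0.2618
θ' = 2.4972 + (2.3000/2.4)·tan(-0.12)·0.1 = 2.4856
v' = 2.3000 − 4.0000·0.1 = 1.9000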